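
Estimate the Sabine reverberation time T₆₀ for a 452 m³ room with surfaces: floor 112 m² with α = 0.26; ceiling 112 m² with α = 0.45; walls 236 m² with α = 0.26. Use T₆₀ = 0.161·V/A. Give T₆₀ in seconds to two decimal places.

A = Σ Sᵢαᵢ = 112·0.26 + 112·0.45 + 236·0.26 = 140.88 m².
T₆₀ = 0.161 × 452 / 140.88 = 0.517 s.

0.52 s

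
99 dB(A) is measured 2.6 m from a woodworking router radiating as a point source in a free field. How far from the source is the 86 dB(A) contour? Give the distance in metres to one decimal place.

11.6 m

Point-source spreading drops the level by 20·log₁₀(r₂/r₁); inverting, r₂/r₁ = 10^(ΔL/20).
r₂ = 2.6·10^((99−86)/20) = 2.6·10^(13.0/20) = 11.61 m.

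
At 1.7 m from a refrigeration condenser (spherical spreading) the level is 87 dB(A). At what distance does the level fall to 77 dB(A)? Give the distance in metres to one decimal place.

5.4 m

Point-source spreading drops the level by 20·log₁₀(r₂/r₁); inverting, r₂/r₁ = 10^(ΔL/20).
r₂ = 1.7·10^((87−77)/20) = 1.7·10^(10.0/20) = 5.38 m.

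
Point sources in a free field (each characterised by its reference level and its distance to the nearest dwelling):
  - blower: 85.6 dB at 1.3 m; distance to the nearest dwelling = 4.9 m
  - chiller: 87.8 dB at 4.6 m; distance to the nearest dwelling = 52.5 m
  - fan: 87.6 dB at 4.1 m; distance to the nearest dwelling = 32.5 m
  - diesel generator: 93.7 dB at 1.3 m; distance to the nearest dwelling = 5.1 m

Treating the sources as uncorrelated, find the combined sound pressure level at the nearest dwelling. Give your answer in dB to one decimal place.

First find each source's level at the receiver (point-source: −20·log₁₀(r/r_ref)), then combine on an intensity basis.
blower: 85.6 − 20·log₁₀(4.9/1.3) = 85.6 − 11.53 = 74.07 dB.
chiller: 87.8 − 20·log₁₀(52.5/4.6) = 87.8 − 21.15 = 66.65 dB.
fan: 87.6 − 20·log₁₀(32.5/4.1) = 87.6 − 17.98 = 69.62 dB.
diesel generator: 93.7 − 20·log₁₀(5.1/1.3) = 93.7 − 11.87 = 81.83 dB.
Σ 10^(L/10) = 1.917e+08 → L_total = 10·log₁₀(1.917e+08) = 82.83 dB.

82.8 dB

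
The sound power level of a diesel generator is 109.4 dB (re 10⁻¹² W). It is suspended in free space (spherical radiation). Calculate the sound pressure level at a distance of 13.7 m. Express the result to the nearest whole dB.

76 dB

The power spreads over a sphere of area 4π·r², so L_p = L_w − 10·log₁₀(4π·r²).
4π·r² = 2359 m², 10·log₁₀ of that is 33.727 dB.
L_p = 109.4 − 33.727 = 75.67 dB.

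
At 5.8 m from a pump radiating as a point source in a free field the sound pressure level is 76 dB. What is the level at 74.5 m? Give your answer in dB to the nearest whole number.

54 dB

For a point source, L₂ = L₁ − 20·log₁₀(r₂/r₁).
L₂ = 76 − 20·log₁₀(74.5/5.8) = 76 − 22.175 = 53.83 dB.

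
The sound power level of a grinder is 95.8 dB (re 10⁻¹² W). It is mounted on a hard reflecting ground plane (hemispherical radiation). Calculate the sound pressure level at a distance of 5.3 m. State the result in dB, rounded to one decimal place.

73.3 dB

The power spreads over a hemisphere of area 2π·r², so L_p = L_w − 10·log₁₀(2π·r²).
2π·r² = 176.5 m², 10·log₁₀ of that is 22.467 dB.
L_p = 95.8 − 22.467 = 73.33 dB.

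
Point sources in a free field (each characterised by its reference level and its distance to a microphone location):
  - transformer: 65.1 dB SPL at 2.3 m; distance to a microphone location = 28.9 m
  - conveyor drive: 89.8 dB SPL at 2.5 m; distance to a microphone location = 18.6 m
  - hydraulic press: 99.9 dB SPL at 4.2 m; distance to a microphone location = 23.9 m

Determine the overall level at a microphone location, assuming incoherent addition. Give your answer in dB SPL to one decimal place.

Propagate each source to the receiver with L = L_ref − 20·log₁₀(r/r_ref), then add intensities.
transformer: 65.1 − 20·log₁₀(28.9/2.3) = 65.1 − 21.98 = 43.12 dB SPL.
conveyor drive: 89.8 − 20·log₁₀(18.6/2.5) = 89.8 − 17.43 = 72.37 dB SPL.
hydraulic press: 99.9 − 20·log₁₀(23.9/4.2) = 99.9 − 15.10 = 84.80 dB SPL.
Σ 10^(L/10) = 3.191e+08 → L_total = 10·log₁₀(3.191e+08) = 85.04 dB SPL.

85.0 dB SPL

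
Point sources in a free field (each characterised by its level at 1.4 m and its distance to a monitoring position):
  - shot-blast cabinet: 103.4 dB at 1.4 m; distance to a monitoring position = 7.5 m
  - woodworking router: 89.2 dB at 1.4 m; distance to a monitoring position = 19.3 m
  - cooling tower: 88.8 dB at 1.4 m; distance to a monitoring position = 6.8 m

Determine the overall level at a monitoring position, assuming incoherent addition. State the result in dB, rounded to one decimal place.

Propagate each source to the receiver with L = L_ref − 20·log₁₀(r/r_ref), then add intensities.
shot-blast cabinet: 103.4 − 20·log₁₀(7.5/1.4) = 103.4 − 14.58 = 88.82 dB.
woodworking router: 89.2 − 20·log₁₀(19.3/1.4) = 89.2 − 22.79 = 66.41 dB.
cooling tower: 88.8 − 20·log₁₀(6.8/1.4) = 88.8 − 13.73 = 75.07 dB.
Σ 10^(L/10) = 7.988e+08 → L_total = 10·log₁₀(7.988e+08) = 89.02 dB.

89.0 dB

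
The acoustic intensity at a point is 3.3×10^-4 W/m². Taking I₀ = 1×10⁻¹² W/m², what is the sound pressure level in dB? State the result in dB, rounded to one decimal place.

L = 10·log₁₀(I/I₀) = 10·log₁₀(3.3×10^-4/10⁻¹²) = 10·log₁₀(3.3×10^8).
L = 10·(0.5185 + 8) = 85.19 dB.

85.2 dB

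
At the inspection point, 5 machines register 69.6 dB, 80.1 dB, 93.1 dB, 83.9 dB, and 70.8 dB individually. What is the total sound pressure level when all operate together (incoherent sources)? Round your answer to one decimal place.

93.8 dB

Incoherent sources combine by intensity addition: L_total = 10·log₁₀(Σ 10^(L_i/10)).
Σ 10^(L/10) = 10^(69.6/10) + 10^(80.1/10) + 10^(93.1/10) + 10^(83.9/10) + 10^(70.8/10) = 2.411e+09.
L_total = 10·log₁₀(2.411e+09) = 93.82 dB.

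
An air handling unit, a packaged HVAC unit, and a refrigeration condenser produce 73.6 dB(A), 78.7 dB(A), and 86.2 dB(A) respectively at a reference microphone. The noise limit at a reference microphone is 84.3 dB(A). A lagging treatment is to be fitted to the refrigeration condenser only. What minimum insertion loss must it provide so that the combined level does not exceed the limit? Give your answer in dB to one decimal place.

3.8 dB

Everything except the refrigeration condenser sums to 10^(73.6/10) + 10^(78.7/10) = 9.704e+07 in linear terms, 79.87 dB(A).
To meet 84.3 dB(A) overall, the treated refrigeration condenser may contribute at most 10^(84.3/10) − 9.704e+07 = 1.721e+08, i.e. 82.36 dB(A).
Required insertion loss = 86.2 − 82.36 = 3.84 dB.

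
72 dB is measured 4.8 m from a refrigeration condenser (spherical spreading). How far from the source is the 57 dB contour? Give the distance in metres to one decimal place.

27.0 m

Point-source spreading drops the level by 20·log₁₀(r₂/r₁); inverting, r₂/r₁ = 10^(ΔL/20).
r₂ = 4.8·10^((72−57)/20) = 4.8·10^(15.0/20) = 26.99 m.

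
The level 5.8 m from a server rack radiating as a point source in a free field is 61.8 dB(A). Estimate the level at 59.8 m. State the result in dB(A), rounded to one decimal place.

41.5 dB(A)

Point-source attenuation: ΔL = 20·log₁₀(r₂/r₁) = 20·log₁₀(59.8/5.8) = 20.265 dB.
L₂ = 61.8 − 20·log₁₀(59.8/5.8) = 61.8 − 20.265 = 41.53 dB(A).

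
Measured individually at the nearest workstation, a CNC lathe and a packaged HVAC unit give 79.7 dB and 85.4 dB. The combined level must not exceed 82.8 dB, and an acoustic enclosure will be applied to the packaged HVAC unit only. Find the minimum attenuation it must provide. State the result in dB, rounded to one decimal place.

5.5 dB

Fixed contribution from the other source: Σ 10^(L/10) = 10^(79.7/10) = 9.333e+07 (79.70 dB).
The limit corresponds to 10^(82.8/10) = 1.905e+08; subtracting the fixed part leaves 9.722e+07 for the packaged HVAC unit, i.e. 79.88 dB.
So the packaged HVAC unit must be reduced from 85.4 to 79.88 dB: IL = 5.52 dB.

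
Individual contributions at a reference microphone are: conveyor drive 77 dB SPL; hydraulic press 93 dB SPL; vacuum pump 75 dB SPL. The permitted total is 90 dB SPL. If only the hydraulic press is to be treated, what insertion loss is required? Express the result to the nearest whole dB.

Everything except the hydraulic press sums to 10^(77/10) + 10^(75/10) = 8.174e+07 in linear terms, 79.12 dB SPL.
To meet 90 dB SPL overall, the treated hydraulic press may contribute at most 10^(90/10) − 8.174e+07 = 9.183e+08, i.e. 89.63 dB SPL.
So the hydraulic press must be reduced from 93 to 89.63 dB SPL: IL = 3.37 dB.

3 dB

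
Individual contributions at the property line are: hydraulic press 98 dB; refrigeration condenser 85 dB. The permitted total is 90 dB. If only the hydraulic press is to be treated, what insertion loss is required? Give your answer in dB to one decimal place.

9.7 dB

Everything except the hydraulic press sums to 10^(85/10) = 3.162e+08 in linear terms, 85.00 dB.
To meet 90 dB overall, the treated hydraulic press may contribute at most 10^(90/10) − 3.162e+08 = 6.838e+08, i.e. 88.35 dB.
Required insertion loss = 98 − 88.35 = 9.65 dB.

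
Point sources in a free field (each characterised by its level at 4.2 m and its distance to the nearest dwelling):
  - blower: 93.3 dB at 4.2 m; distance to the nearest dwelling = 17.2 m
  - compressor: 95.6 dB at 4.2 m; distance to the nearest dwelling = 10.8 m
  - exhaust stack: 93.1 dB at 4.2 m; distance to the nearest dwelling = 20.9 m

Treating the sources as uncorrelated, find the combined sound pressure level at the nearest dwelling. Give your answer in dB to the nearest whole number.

89 dB

First find each source's level at the receiver (point-source: −20·log₁₀(r/r_ref)), then combine on an intensity basis.
blower: 93.3 − 20·log₁₀(17.2/4.2) = 93.3 − 12.25 = 81.05 dB.
compressor: 95.6 − 20·log₁₀(10.8/4.2) = 95.6 − 8.20 = 87.40 dB.
exhaust stack: 93.1 − 20·log₁₀(20.9/4.2) = 93.1 − 13.94 = 79.16 dB.
Σ 10^(L/10) = 7.590e+08 → L_total = 10·log₁₀(7.590e+08) = 88.80 dB.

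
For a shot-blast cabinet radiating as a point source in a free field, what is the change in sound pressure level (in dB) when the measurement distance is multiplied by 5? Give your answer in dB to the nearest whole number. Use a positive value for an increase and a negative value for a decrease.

-14 dB

Point-source spreading: ΔL = −20·log₁₀(r₂/r₁).
ΔL = −20·log₁₀(5) = -13.98 dB.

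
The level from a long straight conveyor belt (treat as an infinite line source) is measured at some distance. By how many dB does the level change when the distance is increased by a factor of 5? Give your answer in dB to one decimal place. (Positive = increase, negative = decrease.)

With cylindrical spreading the level changes by −10·log₁₀(r₂/r₁).
ΔL = −10·log₁₀(5) = -6.99 dB.

-7.0 dB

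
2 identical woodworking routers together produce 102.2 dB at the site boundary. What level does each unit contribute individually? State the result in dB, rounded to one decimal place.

99.2 dB

For N identical incoherent sources L_total = L₁ + 10·log₁₀ N, so L₁ = 102.2 − 10·log₁₀(2) = 102.2 − 3.010.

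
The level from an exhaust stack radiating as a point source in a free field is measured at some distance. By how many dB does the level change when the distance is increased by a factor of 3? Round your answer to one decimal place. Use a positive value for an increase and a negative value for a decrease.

-9.5 dB

Point-source spreading: ΔL = −20·log₁₀(r₂/r₁).
ΔL = −20·log₁₀(3) = -9.54 dB.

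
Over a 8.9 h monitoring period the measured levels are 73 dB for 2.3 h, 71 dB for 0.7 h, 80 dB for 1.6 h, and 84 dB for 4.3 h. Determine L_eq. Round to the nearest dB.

82 dB

The energy average is taken in the linear domain: L_eq = 10·log₁₀[(Σ tᵢ·10^(Lᵢ/10))/T], T = 8.9 h.
Σ tᵢ·10^(Lᵢ/10) = 2.3·10^(73/10) + 0.7·10^(71/10) + 1.6·10^(80/10) + 4.3·10^(84/10) = 1.295e+09.
L_eq = 10·log₁₀(1.295e+09/8.9) = 81.63 dB.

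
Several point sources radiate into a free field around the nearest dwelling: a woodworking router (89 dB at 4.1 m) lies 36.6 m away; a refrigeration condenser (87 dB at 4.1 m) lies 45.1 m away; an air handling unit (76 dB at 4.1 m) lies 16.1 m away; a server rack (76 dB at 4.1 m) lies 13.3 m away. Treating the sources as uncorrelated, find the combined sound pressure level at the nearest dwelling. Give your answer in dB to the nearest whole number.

Apply inverse-square spreading to bring every level to the receiver, then sum 10^(L/10).
woodworking router: 89 − 20·log₁₀(36.6/4.1) = 89 − 19.01 = 69.99 dB.
refrigeration condenser: 87 − 20·log₁₀(45.1/4.1) = 87 − 20.83 = 66.17 dB.
air handling unit: 76 − 20·log₁₀(16.1/4.1) = 76 − 11.88 = 64.12 dB.
server rack: 76 − 20·log₁₀(13.3/4.1) = 76 − 10.22 = 65.78 dB.
Σ 10^(L/10) = 2.047e+07 → L_total = 10·log₁₀(2.047e+07) = 73.11 dB.

73 dB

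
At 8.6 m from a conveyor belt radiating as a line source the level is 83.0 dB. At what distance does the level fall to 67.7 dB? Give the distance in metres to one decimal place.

Line-source spreading drops the level by 10·log₁₀(r₂/r₁); inverting, r₂/r₁ = 10^(ΔL/10).
r₂ = 8.6·10^((83.0−67.7)/10) = 8.6·10^(15.3/10) = 291.41 m.

291.4 m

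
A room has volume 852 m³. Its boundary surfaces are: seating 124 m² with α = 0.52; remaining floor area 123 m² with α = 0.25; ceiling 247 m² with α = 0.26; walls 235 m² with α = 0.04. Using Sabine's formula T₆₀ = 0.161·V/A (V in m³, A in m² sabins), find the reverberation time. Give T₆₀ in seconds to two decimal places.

0.81 s

Total absorption A = 124·0.52 + 123·0.25 + 247·0.26 + 235·0.04 = 168.85 m² sabins.
T₆₀ = 0.161 × 852 / 168.85 = 0.812 s.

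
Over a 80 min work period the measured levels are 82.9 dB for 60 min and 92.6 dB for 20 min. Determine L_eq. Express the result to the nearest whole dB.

The energy average is taken in the linear domain: L_eq = 10·log₁₀[(Σ tᵢ·10^(Lᵢ/10))/T], T = 80 min.
Σ tᵢ·10^(Lᵢ/10) = 60·10^(82.9/10) + 20·10^(92.6/10) = 4.809e+10.
L_eq = 10·log₁₀(4.809e+10/80) = 87.79 dB.

88 dB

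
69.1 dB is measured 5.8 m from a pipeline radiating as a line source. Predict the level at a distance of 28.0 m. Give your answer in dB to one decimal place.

62.3 dB

For a line source, L₂ = L₁ − 10·log₁₀(r₂/r₁).
L₂ = 69.1 − 10·log₁₀(28.0/5.8) = 69.1 − 6.837 = 62.26 dB.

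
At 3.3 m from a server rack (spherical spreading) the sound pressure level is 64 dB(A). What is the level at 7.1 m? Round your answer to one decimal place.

Spherical spreading from a point source gives a 20·log₁₀(r₂/r₁) drop.
L₂ = 64 − 20·log₁₀(7.1/3.3) = 64 − 6.655 = 57.35 dB(A).

57.3 dB(A)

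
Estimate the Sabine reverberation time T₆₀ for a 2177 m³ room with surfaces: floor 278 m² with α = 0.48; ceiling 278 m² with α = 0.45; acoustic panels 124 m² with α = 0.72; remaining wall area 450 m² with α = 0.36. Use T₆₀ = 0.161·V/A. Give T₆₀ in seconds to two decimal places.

0.69 s

Total absorption A = 278·0.48 + 278·0.45 + 124·0.72 + 450·0.36 = 509.82 m² sabins.
T₆₀ = 0.161·V/A = 0.161·2177/509.82 = 0.687 s.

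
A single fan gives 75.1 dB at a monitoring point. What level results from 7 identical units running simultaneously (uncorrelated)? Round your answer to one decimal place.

With 7 equal, uncorrelated contributions the intensity is 7× that of one unit, giving a rise of 10·log₁₀ 7.
L_total = 75.1 + 10·log₁₀(7) = 75.1 + 8.451 = 83.55 dB.

83.6 dB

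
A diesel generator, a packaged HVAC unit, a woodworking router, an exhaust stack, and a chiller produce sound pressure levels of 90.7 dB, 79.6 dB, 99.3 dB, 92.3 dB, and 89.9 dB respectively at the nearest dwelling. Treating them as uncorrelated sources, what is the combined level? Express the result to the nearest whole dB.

For uncorrelated sources the intensities add, so convert each level to linear form, sum, and take 10·log₁₀ of the total.
Σ 10^(L/10) = 10^(90.7/10) + 10^(79.6/10) + 10^(99.3/10) + 10^(92.3/10) + 10^(89.9/10) = 1.245e+10.
L_total = 10·log₁₀(1.245e+10) = 100.95 dB.

101 dB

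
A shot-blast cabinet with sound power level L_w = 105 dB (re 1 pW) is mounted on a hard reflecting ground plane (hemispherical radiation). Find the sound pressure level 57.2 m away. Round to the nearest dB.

Free-field hemispherical radiation: L_p = L_w − 10·log₁₀(2π·r²), r = 57.2 m.
2π·r² = 2.056e+04 m², 10·log₁₀ of that is 43.130 dB.
L_p = 105 − 43.130 = 61.87 dB.

62 dB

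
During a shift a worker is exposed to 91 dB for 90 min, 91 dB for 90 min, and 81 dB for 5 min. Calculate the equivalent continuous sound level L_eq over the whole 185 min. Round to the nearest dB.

L_eq = 10·log₁₀[(1/T)·Σ tᵢ·10^(Lᵢ/10)] with T = 185 min.
Σ tᵢ·10^(Lᵢ/10) = 90·10^(91/10) + 90·10^(91/10) + 5·10^(81/10) = 2.272e+11.
L_eq = 10·log₁₀(2.272e+11/185) = 90.89 dB.

91 dB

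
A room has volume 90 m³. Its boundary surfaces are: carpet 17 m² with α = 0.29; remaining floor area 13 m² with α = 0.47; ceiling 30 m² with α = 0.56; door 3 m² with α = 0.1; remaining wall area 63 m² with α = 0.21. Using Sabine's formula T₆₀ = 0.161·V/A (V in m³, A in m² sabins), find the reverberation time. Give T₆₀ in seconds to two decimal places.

Total absorption A = 17·0.29 + 13·0.47 + 30·0.56 + 3·0.1 + 63·0.21 = 41.37 m² sabins.
T₆₀ = 0.161·V/A = 0.161·90/41.37 = 0.350 s.

0.35 s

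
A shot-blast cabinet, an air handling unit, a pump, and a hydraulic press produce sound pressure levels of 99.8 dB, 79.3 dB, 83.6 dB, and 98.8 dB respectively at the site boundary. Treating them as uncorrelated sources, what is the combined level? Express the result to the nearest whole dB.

102 dB

Incoherent sources combine by intensity addition: L_total = 10·log₁₀(Σ 10^(L_i/10)).
Σ 10^(L/10) = 10^(99.8/10) + 10^(79.3/10) + 10^(83.6/10) + 10^(98.8/10) = 1.745e+10.
L_total = 10·log₁₀(1.745e+10) = 102.42 dB.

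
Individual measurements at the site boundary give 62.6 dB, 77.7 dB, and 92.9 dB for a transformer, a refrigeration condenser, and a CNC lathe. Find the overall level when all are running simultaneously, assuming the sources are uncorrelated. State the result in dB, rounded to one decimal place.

93.0 dB

For uncorrelated sources the intensities add, so convert each level to linear form, sum, and take 10·log₁₀ of the total.
Σ 10^(L/10) = 10^(62.6/10) + 10^(77.7/10) + 10^(92.9/10) = 2.011e+09.
L_total = 10·log₁₀(2.011e+09) = 93.03 dB.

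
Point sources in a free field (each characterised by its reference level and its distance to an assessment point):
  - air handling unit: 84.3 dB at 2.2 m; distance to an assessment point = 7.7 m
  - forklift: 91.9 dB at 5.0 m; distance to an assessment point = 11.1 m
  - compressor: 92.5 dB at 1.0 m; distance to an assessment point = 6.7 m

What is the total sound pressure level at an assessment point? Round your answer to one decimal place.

85.8 dB

First find each source's level at the receiver (point-source: −20·log₁₀(r/r_ref)), then combine on an intensity basis.
air handling unit: 84.3 − 20·log₁₀(7.7/2.2) = 84.3 − 10.88 = 73.42 dB.
forklift: 91.9 − 20·log₁₀(11.1/5.0) = 91.9 − 6.93 = 84.97 dB.
compressor: 92.5 − 20·log₁₀(6.7/1.0) = 92.5 − 16.52 = 75.98 dB.
Σ 10^(L/10) = 3.758e+08 → L_total = 10·log₁₀(3.758e+08) = 85.75 dB.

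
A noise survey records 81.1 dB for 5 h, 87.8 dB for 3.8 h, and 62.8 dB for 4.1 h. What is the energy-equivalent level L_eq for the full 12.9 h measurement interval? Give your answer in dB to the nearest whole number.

84 dB

Weight each interval's intensity by its duration and average over T = 12.9 h:
Σ tᵢ·10^(Lᵢ/10) = 5·10^(81.1/10) + 3.8·10^(87.8/10) + 4.1·10^(62.8/10) = 2.942e+09.
L_eq = 10·log₁₀(2.942e+09/12.9) = 83.58 dB.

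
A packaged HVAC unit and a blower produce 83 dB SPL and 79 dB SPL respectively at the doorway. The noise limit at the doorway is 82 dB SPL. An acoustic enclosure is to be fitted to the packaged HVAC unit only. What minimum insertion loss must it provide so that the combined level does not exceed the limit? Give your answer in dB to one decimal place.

Everything except the packaged HVAC unit sums to 10^(79/10) = 7.943e+07 in linear terms, 79.00 dB SPL.
To meet 82 dB SPL overall, the treated packaged HVAC unit may contribute at most 10^(82/10) − 7.943e+07 = 7.906e+07, i.e. 78.98 dB SPL.
Required insertion loss = 83 − 78.98 = 4.02 dB.

4.0 dB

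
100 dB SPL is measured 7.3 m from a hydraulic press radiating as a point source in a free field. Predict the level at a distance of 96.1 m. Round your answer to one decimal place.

77.6 dB SPL

For a point source, L₂ = L₁ − 20·log₁₀(r₂/r₁).
L₂ = 100 − 20·log₁₀(96.1/7.3) = 100 − 22.388 = 77.61 dB SPL.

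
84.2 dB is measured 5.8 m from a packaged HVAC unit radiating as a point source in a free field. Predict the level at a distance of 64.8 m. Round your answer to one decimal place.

Spherical spreading from a point source gives a 20·log₁₀(r₂/r₁) drop.
L₂ = 84.2 − 20·log₁₀(64.8/5.8) = 84.2 − 20.963 = 63.24 dB.

63.2 dB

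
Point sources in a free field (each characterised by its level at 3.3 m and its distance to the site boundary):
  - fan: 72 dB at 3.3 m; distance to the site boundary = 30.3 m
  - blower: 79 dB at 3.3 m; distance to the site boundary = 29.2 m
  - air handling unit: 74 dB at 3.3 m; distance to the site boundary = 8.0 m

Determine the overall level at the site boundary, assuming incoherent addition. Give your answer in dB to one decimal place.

67.4 dB

Apply inverse-square spreading to bring every level to the receiver, then sum 10^(L/10).
fan: 72 − 20·log₁₀(30.3/3.3) = 72 − 19.26 = 52.74 dB.
blower: 79 − 20·log₁₀(29.2/3.3) = 79 − 18.94 = 60.06 dB.
air handling unit: 74 − 20·log₁₀(8.0/3.3) = 74 − 7.69 = 66.31 dB.
Σ 10^(L/10) = 5.477e+06 → L_total = 10·log₁₀(5.477e+06) = 67.39 dB.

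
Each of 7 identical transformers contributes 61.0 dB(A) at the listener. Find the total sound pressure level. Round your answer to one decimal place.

With 7 equal, uncorrelated contributions the intensity is 7× that of one unit, giving a rise of 10·log₁₀ 7.
L_total = 61.0 + 10·log₁₀(7) = 61.0 + 8.451 = 69.45 dB(A).

69.5 dB(A)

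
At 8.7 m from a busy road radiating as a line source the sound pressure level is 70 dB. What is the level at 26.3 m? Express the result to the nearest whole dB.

65 dB

For a line source, L₂ = L₁ − 10·log₁₀(r₂/r₁).
L₂ = 70 − 10·log₁₀(26.3/8.7) = 70 − 4.804 = 65.20 dB.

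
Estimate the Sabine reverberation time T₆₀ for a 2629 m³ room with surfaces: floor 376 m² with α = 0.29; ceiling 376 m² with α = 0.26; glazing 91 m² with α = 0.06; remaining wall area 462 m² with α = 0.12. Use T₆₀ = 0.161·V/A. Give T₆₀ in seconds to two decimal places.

Total absorption A = 376·0.29 + 376·0.26 + 91·0.06 + 462·0.12 = 267.70 m² sabins.
T₆₀ = 0.161·V/A = 0.161·2629/267.70 = 1.581 s.

1.58 s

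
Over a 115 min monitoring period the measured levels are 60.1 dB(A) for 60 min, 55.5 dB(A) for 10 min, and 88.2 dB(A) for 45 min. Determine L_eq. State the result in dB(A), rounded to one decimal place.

Weight each interval's intensity by its duration and average over T = 115 min:
Σ tᵢ·10^(Lᵢ/10) = 60·10^(60.1/10) + 10·10^(55.5/10) + 45·10^(88.2/10) = 2.980e+10.
L_eq = 10·log₁₀(2.980e+10/115) = 84.13 dB(A).

84.1 dB(A)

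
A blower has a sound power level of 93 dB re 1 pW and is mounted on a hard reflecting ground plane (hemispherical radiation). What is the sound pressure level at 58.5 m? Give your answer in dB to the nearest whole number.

L_p = L_w − 10·log₁₀(2π·r²) with r = 58.5 m.
2π·r² = 2.15e+04 m², 10·log₁₀ of that is 43.325 dB.
L_p = 93 − 43.325 = 49.68 dB.

50 dB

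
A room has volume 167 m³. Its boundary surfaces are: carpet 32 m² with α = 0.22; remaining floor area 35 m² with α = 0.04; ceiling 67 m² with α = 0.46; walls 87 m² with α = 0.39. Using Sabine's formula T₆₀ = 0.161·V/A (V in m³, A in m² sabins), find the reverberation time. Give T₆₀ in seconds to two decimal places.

Summing Sᵢαᵢ: 32·0.22 + 35·0.04 + 67·0.46 + 87·0.39 = 73.19 m².
T₆₀ = 0.161 × 167 / 73.19 = 0.367 s.

0.37 s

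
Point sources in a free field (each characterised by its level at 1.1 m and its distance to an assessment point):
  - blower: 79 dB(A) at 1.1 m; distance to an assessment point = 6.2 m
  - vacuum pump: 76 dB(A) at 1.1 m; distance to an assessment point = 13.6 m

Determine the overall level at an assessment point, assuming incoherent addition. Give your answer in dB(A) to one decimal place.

64.4 dB(A)

Apply inverse-square spreading to bring every level to the receiver, then sum 10^(L/10).
blower: 79 − 20·log₁₀(6.2/1.1) = 79 − 15.02 = 63.98 dB(A).
vacuum pump: 76 − 20·log₁₀(13.6/1.1) = 76 − 21.84 = 54.16 dB(A).
Σ 10^(L/10) = 2.761e+06 → L_total = 10·log₁₀(2.761e+06) = 64.41 dB(A).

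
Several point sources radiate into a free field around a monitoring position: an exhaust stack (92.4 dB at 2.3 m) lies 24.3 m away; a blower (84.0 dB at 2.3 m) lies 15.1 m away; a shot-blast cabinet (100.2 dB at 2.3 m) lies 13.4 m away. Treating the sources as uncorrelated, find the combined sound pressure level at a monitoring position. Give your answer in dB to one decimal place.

85.2 dB

Propagate each source to the receiver with L = L_ref − 20·log₁₀(r/r_ref), then add intensities.
exhaust stack: 92.4 − 20·log₁₀(24.3/2.3) = 92.4 − 20.48 = 71.92 dB.
blower: 84.0 − 20·log₁₀(15.1/2.3) = 84.0 − 16.34 = 67.66 dB.
shot-blast cabinet: 100.2 − 20·log₁₀(13.4/2.3) = 100.2 − 15.31 = 84.89 dB.
Σ 10^(L/10) = 3.299e+08 → L_total = 10·log₁₀(3.299e+08) = 85.18 dB.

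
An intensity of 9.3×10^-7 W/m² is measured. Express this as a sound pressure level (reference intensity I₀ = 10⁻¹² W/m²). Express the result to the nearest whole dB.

60 dB

I/I₀ = 9.3×10^-7/10⁻¹² = 9.3×10^5, and L = 10·log₁₀(I/I₀).
L = 10·(0.9685 + 5) = 59.68 dB.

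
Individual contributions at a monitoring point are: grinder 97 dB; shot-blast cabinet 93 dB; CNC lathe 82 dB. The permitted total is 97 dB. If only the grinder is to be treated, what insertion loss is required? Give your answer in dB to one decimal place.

Everything except the grinder sums to 10^(93/10) + 10^(82/10) = 2.154e+09 in linear terms, 93.33 dB.
The limit corresponds to 10^(97/10) = 5.012e+09; subtracting the fixed part leaves 2.858e+09 for the grinder, i.e. 94.56 dB.
So the grinder must be reduced from 97 to 94.56 dB: IL = 2.44 dB.

2.4 dB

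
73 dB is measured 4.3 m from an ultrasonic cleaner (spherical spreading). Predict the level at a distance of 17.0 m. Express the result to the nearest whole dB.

61 dB

Spherical spreading from a point source gives a 20·log₁₀(r₂/r₁) drop.
L₂ = 73 − 20·log₁₀(17.0/4.3) = 73 − 11.940 = 61.06 dB.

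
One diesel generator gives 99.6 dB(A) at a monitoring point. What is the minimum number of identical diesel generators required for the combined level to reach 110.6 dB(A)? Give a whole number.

13

N identical sources give L₁ + 10·log₁₀ N, so require 10·log₁₀ N ≥ 110.6 − 99.6 = 11.0 dB.
N ≥ 10^(11.0/10) = 12.589, so N = 13.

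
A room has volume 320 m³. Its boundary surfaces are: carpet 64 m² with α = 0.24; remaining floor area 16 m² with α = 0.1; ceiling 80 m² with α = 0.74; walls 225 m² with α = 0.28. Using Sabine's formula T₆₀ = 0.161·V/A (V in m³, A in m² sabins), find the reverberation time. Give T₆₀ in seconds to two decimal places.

Summing Sᵢαᵢ: 64·0.24 + 16·0.1 + 80·0.74 + 225·0.28 = 139.16 m².
T₆₀ = 0.161·V/A = 0.161·320/139.16 = 0.370 s.

0.37 s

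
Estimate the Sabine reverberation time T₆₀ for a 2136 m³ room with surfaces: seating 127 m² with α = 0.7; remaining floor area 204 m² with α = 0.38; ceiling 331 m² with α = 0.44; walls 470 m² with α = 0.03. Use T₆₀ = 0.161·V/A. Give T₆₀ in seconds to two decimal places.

Total absorption A = 127·0.7 + 204·0.38 + 331·0.44 + 470·0.03 = 326.16 m² sabins.
T₆₀ = 0.161·V/A = 0.161·2136/326.16 = 1.054 s.

1.05 s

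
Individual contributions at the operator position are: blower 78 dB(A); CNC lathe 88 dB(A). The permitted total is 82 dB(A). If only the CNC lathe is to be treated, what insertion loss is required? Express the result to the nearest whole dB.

Everything except the CNC lathe sums to 10^(78/10) = 6.310e+07 in linear terms, 78.00 dB(A).
The limit corresponds to 10^(82/10) = 1.585e+08; subtracting the fixed part leaves 9.539e+07 for the CNC lathe, i.e. 79.80 dB(A).
Required insertion loss = 88 − 79.80 = 8.20 dB.

8 dB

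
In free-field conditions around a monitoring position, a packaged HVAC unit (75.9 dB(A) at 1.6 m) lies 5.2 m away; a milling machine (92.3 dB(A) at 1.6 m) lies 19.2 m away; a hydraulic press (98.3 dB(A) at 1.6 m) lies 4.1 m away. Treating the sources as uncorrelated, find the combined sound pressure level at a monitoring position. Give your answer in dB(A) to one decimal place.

90.2 dB(A)

First find each source's level at the receiver (point-source: −20·log₁₀(r/r_ref)), then combine on an intensity basis.
packaged HVAC unit: 75.9 − 20·log₁₀(5.2/1.6) = 75.9 − 10.24 = 65.66 dB(A).
milling machine: 92.3 − 20·log₁₀(19.2/1.6) = 92.3 − 21.58 = 70.72 dB(A).
hydraulic press: 98.3 − 20·log₁₀(4.1/1.6) = 98.3 − 8.17 = 90.13 dB(A).
Σ 10^(L/10) = 1.045e+09 → L_total = 10·log₁₀(1.045e+09) = 90.19 dB(A).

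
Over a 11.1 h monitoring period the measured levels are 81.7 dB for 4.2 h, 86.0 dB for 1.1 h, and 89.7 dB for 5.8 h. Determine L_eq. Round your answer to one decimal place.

The energy average is taken in the linear domain: L_eq = 10·log₁₀[(Σ tᵢ·10^(Lᵢ/10))/T], T = 11.1 h.
Σ tᵢ·10^(Lᵢ/10) = 4.2·10^(81.7/10) + 1.1·10^(86.0/10) + 5.8·10^(89.7/10) = 6.472e+09.
L_eq = 10·log₁₀(6.472e+09/11.1) = 87.66 dB.

87.7 dB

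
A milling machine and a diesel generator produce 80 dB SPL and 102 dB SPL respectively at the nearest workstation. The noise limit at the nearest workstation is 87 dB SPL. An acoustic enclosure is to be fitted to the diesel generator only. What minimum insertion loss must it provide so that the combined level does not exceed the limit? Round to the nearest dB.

16 dB

Fixed contribution from the other source: Σ 10^(L/10) = 10^(80/10) = 1.000e+08 (80.00 dB SPL).
To meet 87 dB SPL overall, the treated diesel generator may contribute at most 10^(87/10) − 1.000e+08 = 4.012e+08, i.e. 86.03 dB SPL.
Required insertion loss = 102 − 86.03 = 15.97 dB.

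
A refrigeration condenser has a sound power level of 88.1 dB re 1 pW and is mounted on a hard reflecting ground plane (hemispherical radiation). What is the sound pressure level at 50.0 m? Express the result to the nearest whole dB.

The power spreads over a hemisphere of area 2π·r², so L_p = L_w − 10·log₁₀(2π·r²).
2π·r² = 1.571e+04 m², 10·log₁₀ of that is 41.961 dB.
L_p = 88.1 − 41.961 = 46.14 dB.

46 dB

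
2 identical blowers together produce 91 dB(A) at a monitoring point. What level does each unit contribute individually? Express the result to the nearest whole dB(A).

88 dB(A)

Dividing the total intensity by 2 lowers the level by 10·log₁₀ 2 = 3.010 dB: L₁ = 91 − 3.010.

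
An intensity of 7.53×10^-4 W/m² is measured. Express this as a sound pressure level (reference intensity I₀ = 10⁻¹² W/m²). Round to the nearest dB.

89 dB

L = 10·log₁₀(I/I₀) = 10·log₁₀(7.53×10^-4/10⁻¹²) = 10·log₁₀(7.53×10^8).
L = 10·(0.8768 + 8) = 88.77 dB.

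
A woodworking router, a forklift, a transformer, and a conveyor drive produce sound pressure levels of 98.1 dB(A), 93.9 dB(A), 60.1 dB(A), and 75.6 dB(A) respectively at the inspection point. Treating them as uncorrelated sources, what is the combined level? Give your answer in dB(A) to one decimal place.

Incoherent sources combine by intensity addition: L_total = 10·log₁₀(Σ 10^(L_i/10)).
Σ 10^(L/10) = 10^(98.1/10) + 10^(93.9/10) + 10^(60.1/10) + 10^(75.6/10) = 8.949e+09.
L_total = 10·log₁₀(8.949e+09) = 99.52 dB(A).

99.5 dB(A)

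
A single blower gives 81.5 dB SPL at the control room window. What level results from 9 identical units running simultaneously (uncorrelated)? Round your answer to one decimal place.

With 9 equal, uncorrelated contributions the intensity is 9× that of one unit, giving a rise of 10·log₁₀ 9.
L_total = 81.5 + 10·log₁₀(9) = 81.5 + 9.542 = 91.04 dB SPL.

91.0 dB SPL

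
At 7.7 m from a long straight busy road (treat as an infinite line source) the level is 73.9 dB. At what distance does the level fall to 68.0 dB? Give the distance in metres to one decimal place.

Line-source spreading drops the level by 10·log₁₀(r₂/r₁); inverting, r₂/r₁ = 10^(ΔL/10).
r₂ = 7.7·10^((73.9−68.0)/10) = 7.7·10^(5.9/10) = 29.96 m.

30.0 m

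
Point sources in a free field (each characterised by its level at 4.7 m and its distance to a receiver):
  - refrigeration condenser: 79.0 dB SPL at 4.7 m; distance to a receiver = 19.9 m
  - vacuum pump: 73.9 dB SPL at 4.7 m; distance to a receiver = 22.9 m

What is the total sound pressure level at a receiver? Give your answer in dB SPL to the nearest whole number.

Apply inverse-square spreading to bring every level to the receiver, then sum 10^(L/10).
refrigeration condenser: 79.0 − 20·log₁₀(19.9/4.7) = 79.0 − 12.54 = 66.46 dB SPL.
vacuum pump: 73.9 − 20·log₁₀(22.9/4.7) = 73.9 − 13.75 = 60.15 dB SPL.
Σ 10^(L/10) = 5.465e+06 → L_total = 10·log₁₀(5.465e+06) = 67.38 dB SPL.

67 dB SPL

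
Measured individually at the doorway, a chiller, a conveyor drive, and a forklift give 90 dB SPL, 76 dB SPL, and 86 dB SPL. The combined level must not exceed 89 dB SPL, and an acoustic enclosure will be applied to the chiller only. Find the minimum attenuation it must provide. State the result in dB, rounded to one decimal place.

4.5 dB

The untreated sources together contribute 10^(76/10) + 10^(86/10) = 4.379e+08, i.e. 86.41 dB SPL.
To meet 89 dB SPL overall, the treated chiller may contribute at most 10^(89/10) − 4.379e+08 = 3.564e+08, i.e. 85.52 dB SPL.
Required insertion loss = 90 − 85.52 = 4.48 dB.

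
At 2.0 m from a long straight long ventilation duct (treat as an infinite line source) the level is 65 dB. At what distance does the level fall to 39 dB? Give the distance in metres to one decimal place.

796.2 m

The 26.0 dB drop corresponds to a distance ratio of 10^(26.0/10) for a line source.
r₂ = 2.0·10^((65−39)/10) = 2.0·10^(26.0/10) = 796.21 m.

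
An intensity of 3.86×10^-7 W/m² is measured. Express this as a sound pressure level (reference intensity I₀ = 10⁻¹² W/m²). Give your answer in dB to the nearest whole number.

Dividing by I₀ shifts the exponent by 12: I/I₀ = 3.86×10^5.
L = 10·(0.5866 + 5) = 55.87 dB.

56 dB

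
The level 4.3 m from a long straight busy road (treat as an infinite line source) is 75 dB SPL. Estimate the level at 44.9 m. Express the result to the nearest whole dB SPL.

Line-source attenuation: ΔL = 10·log₁₀(r₂/r₁) = 10·log₁₀(44.9/4.3) = 10.188 dB.
L₂ = 75 − 10·log₁₀(44.9/4.3) = 75 − 10.188 = 64.81 dB SPL.

65 dB SPL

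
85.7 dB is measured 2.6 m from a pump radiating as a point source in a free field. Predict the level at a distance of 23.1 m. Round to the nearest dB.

Spherical spreading from a point source gives a 20·log₁₀(r₂/r₁) drop.
L₂ = 85.7 − 20·log₁₀(23.1/2.6) = 85.7 − 18.973 = 66.73 dB.

67 dB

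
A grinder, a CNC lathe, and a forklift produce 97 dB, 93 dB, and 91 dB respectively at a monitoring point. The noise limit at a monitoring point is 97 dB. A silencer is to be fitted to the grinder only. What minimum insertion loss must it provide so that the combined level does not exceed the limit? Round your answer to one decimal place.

4.6 dB

Fixed contribution from the other sources: Σ 10^(L/10) = 10^(93/10) + 10^(91/10) = 3.254e+09 (95.12 dB).
The limit corresponds to 10^(97/10) = 5.012e+09; subtracting the fixed part leaves 1.758e+09 for the grinder, i.e. 92.45 dB.
So the grinder must be reduced from 97 to 92.45 dB: IL = 4.55 dB.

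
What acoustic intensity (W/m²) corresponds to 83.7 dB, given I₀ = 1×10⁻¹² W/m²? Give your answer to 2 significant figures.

L = 10·log₁₀(I/I₀) ⇒ I = I₀·10^(L/10) = 10⁻¹² × 10^8.37.

0.00023 W/m²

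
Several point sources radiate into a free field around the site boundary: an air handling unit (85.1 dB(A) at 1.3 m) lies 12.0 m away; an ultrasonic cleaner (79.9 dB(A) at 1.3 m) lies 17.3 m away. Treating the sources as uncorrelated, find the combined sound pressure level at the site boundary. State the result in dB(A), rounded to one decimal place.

66.4 dB(A)

First find each source's level at the receiver (point-source: −20·log₁₀(r/r_ref)), then combine on an intensity basis.
air handling unit: 85.1 − 20·log₁₀(12.0/1.3) = 85.1 − 19.30 = 65.80 dB(A).
ultrasonic cleaner: 79.9 − 20·log₁₀(17.3/1.3) = 79.9 − 22.48 = 57.42 dB(A).
Σ 10^(L/10) = 4.350e+06 → L_total = 10·log₁₀(4.350e+06) = 66.38 dB(A).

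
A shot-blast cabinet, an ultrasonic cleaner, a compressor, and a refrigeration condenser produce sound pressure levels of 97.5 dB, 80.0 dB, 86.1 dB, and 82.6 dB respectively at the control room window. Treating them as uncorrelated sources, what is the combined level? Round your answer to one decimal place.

Incoherent sources combine by intensity addition: L_total = 10·log₁₀(Σ 10^(L_i/10)).
Σ 10^(L/10) = 10^(97.5/10) + 10^(80.0/10) + 10^(86.1/10) + 10^(82.6/10) = 6.313e+09.
L_total = 10·log₁₀(6.313e+09) = 98.00 dB.

98.0 dB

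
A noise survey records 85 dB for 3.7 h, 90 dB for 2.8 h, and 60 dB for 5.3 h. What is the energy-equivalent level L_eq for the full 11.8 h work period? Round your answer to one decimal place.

The energy average is taken in the linear domain: L_eq = 10·log₁₀[(Σ tᵢ·10^(Lᵢ/10))/T], T = 11.8 h.
Σ tᵢ·10^(Lᵢ/10) = 3.7·10^(85/10) + 2.8·10^(90/10) + 5.3·10^(60/10) = 3.975e+09.
L_eq = 10·log₁₀(3.975e+09/11.8) = 85.27 dB.

85.3 dB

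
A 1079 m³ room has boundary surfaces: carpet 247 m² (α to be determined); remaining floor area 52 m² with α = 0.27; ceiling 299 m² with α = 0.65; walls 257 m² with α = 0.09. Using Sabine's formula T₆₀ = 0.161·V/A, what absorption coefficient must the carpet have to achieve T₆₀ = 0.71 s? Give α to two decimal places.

0.05

From T₆₀ = 0.161·V/A, the target T₆₀ = 0.71 s needs A = 0.161·1079/0.71 = 244.67 m².
Absorption from the other surfaces = 52·0.27 + 299·0.65 + 257·0.09 = 231.52 m², so the carpet must supply 13.15 m² over 247 m².
α = 13.15/247 = 0.053.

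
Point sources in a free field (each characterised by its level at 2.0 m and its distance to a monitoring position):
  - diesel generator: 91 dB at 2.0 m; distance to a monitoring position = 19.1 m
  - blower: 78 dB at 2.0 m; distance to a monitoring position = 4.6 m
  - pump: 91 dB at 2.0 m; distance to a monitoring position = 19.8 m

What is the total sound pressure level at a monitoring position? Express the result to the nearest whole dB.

Propagate each source to the receiver with L = L_ref − 20·log₁₀(r/r_ref), then add intensities.
diesel generator: 91 − 20·log₁₀(19.1/2.0) = 91 − 19.60 = 71.40 dB.
blower: 78 − 20·log₁₀(4.6/2.0) = 78 − 7.23 = 70.77 dB.
pump: 91 − 20·log₁₀(19.8/2.0) = 91 − 19.91 = 71.09 dB.
Σ 10^(L/10) = 3.858e+07 → L_total = 10·log₁₀(3.858e+07) = 75.86 dB.

76 dB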